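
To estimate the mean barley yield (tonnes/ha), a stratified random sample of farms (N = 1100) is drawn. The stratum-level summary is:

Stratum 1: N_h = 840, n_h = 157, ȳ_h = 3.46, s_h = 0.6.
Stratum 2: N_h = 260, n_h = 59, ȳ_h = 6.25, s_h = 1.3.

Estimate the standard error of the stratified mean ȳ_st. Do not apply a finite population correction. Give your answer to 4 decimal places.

V̂(ȳ_st) = Σ W_h² s_h²/n_h, with W_h = N_h/N and N = 1100:
  stratum 1: (840/1100)²·0.6²/157 = 0.00133714
  stratum 2: (260/1100)²·1.3²/59 = 0.00160028
V̂(ȳ_st) = 0.00293742
SE(ȳ_st) = √0.00293742 = 0.0541979

SE(ȳ_st) ≈ 0.0542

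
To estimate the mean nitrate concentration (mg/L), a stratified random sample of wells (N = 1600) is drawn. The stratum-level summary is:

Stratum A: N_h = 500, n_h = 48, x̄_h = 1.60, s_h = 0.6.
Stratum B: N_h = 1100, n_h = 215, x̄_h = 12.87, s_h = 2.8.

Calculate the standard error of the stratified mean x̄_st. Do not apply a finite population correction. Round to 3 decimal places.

SE(x̄_st) ≈ 0.134

V̂(x̄_st) = Σ W_h² s_h²/n_h, with W_h = N_h/N and N = 1600:
  stratum A: (500/1600)²·0.6²/48 = 0.000732422
  stratum B: (1100/1600)²·2.8²/215 = 0.0172355
V̂(x̄_st) = 0.0179679
SE(x̄_st) = √0.0179679 = 0.134044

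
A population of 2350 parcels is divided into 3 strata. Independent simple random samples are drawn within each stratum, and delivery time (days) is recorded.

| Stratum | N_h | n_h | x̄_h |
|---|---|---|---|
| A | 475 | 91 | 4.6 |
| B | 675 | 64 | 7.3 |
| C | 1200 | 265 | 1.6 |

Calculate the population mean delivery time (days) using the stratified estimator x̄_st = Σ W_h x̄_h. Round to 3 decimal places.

N = Σ N_h = 2350. Stratum weights W_h = N_h/N.
x̄_st = (475·4.6 + 675·7.3 + 1200·1.6) / 2350 = 3.84362

x̄_st ≈ 3.844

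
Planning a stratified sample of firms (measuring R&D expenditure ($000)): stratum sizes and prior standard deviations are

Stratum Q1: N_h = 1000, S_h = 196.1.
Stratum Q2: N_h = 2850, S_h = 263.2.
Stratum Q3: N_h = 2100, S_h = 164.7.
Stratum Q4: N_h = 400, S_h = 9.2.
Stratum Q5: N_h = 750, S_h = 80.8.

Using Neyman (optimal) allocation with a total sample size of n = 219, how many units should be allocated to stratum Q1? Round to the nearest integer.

Neyman allocation: n_h = n · N_h S_h / Σ N_i S_i, with n = 219.
  stratum Q1: N_h·S_h = 1000·196.1 = 196100.00
  stratum Q2: N_h·S_h = 2850·263.2 = 750120.00
  stratum Q3: N_h·S_h = 2100·164.7 = 345870.00
  stratum Q4: N_h·S_h = 400·9.2 = 3680.00
  stratum Q5: N_h·S_h = 750·80.8 = 60600.00
Σ N_h S_h = 1356370.00
n for stratum Q1 = 219·196100.00/1356370.00 = 31.662 → 32

32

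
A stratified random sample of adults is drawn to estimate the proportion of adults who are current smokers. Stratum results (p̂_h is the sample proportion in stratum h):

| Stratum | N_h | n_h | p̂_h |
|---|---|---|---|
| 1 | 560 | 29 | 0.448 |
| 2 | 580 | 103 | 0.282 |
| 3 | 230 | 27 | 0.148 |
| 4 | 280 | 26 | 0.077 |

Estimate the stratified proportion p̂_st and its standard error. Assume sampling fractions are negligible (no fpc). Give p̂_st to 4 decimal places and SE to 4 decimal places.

p̂_st ≈ 0.2849, SE ≈ 0.0379

N = 1650; stratum weights W_h = N_h/N.
p̂_st = Σ W_h p̂_h = (560·0.448 + 580·0.282 + 230·0.148 + 280·0.077)/1650 = 0.28487
V̂(p̂_st) = Σ W_h² p̂_h(1−p̂_h)/(n_h−1):
  stratum 1: (560/1650)²·0.448·0.552/28 = 0.00101734
  stratum 2: (580/1650)²·0.282·0.718/102 = 0.00024528
  stratum 3: (230/1650)²·0.148·0.852/26 = 9.42358e-05
  stratum 4: (280/1650)²·0.077·0.923/25 = 8.18654e-05
V̂(p̂_st) = 0.00143872; SE = √V̂ = 0.0379305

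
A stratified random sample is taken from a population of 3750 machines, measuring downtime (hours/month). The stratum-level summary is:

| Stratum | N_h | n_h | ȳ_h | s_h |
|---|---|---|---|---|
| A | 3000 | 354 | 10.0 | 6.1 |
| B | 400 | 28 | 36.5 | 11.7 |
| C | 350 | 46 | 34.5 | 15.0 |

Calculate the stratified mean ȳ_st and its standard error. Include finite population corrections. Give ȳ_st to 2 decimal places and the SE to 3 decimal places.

ȳ_st ≈ 15.11, SE ≈ 0.385

ȳ_st = Σ W_h ȳ_h = (3000·10.0 + 400·36.5 + 350·34.5)/3750 = 15.11333
V̂(ȳ_st) = Σ W_h² (1 − n_h/N_h) s_h²/n_h, with W_h = N_h/N and N = 3750:
  stratum A: (3000/3750)²·(1 − 354/3000)·6.1²/354 = 0.0593342
  stratum B: (400/3750)²·(1 − 28/400)·11.7²/28 = 0.0517314
  stratum C: (350/3750)²·(1 − 46/350)·15.0²/46 = 0.0370087
V̂(ȳ_st) = 0.148074
SE(ȳ_st) = √0.148074 = 0.384804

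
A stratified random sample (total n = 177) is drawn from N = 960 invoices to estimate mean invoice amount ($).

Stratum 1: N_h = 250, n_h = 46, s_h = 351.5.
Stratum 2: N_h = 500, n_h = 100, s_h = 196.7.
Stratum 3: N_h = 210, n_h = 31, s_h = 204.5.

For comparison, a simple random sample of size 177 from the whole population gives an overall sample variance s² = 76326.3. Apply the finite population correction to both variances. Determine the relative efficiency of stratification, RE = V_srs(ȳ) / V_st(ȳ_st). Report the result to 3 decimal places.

RE ≈ 1.223

V̂(ȳ_st) = Σ W_h² (1 − n_h/N_h) s_h²/n_h, with W_h = N_h/N and N = 960:
  stratum 1: (250/960)²·(1 − 46/250)·351.5²/46 = 148.635
  stratum 2: (500/960)²·(1 − 100/500)·196.7²/100 = 83.9646
  stratum 3: (210/960)²·(1 − 31/210)·204.5²/31 = 55.0243
V_st = 287.624
V_srs = (1 − 177/960)·76326.3/177 = 351.715
Relative efficiency = V_srs / V_st = 351.715/287.624 = 1.2228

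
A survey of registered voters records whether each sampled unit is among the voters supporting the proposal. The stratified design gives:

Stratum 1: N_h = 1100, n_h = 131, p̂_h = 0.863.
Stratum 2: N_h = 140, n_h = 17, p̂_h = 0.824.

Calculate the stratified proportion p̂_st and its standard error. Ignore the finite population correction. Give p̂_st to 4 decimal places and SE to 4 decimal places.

p̂_st ≈ 0.8586, SE ≈ 0.0288

N = 1240; stratum weights W_h = N_h/N.
p̂_st = Σ W_h p̂_h = (1100·0.863 + 140·0.824)/1240 = 0.85860
V̂(p̂_st) = Σ W_h² p̂_h(1−p̂_h)/(n_h−1):
  stratum 1: (1100/1240)²·0.863·0.137/130 = 0.000715698
  stratum 2: (140/1240)²·0.824·0.176/16 = 0.00011554
V̂(p̂_st) = 0.000831238; SE = √V̂ = 0.0288312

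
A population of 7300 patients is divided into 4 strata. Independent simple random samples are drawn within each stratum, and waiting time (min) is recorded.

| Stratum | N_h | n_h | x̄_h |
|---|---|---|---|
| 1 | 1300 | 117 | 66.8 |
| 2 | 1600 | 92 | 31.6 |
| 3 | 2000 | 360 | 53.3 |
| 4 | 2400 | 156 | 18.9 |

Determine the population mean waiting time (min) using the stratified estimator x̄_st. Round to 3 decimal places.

x̄_st ≈ 39.638

N = Σ N_h = 7300. Stratum weights W_h = N_h/N.
x̄_st = (1300·66.8 + 1600·31.6 + 2000·53.3 + 2400·18.9) / 7300 = 39.63836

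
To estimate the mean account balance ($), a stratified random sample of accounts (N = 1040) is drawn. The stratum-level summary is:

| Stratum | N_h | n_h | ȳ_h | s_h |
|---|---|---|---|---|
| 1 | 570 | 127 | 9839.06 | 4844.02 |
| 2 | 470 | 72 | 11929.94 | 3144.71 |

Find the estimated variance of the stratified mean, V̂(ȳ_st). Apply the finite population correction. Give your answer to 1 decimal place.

V̂(ȳ_st) ≈ 66888.4

V̂(ȳ_st) = Σ W_h² (1 − n_h/N_h) s_h²/n_h, with W_h = N_h/N and N = 1040:
  stratum 1: (570/1040)²·(1 − 127/570)·4844.02²/127 = 43134
  stratum 2: (470/1040)²·(1 − 72/470)·3144.71²/72 = 23754.3
V̂(ȳ_st) = 66888.4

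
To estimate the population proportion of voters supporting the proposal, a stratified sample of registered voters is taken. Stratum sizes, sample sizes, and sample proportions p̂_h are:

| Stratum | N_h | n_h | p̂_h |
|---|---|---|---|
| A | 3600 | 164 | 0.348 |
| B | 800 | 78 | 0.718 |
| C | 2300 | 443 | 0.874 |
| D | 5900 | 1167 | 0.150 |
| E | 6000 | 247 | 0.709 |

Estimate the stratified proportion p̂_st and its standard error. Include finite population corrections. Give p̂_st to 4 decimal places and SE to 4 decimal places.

p̂_st ≈ 0.4826, SE ≈ 0.0122

N = 18600; stratum weights W_h = N_h/N.
p̂_st = Σ W_h p̂_h = (3600·0.348 + 800·0.718 + 2300·0.874 + 5900·0.150 + 6000·0.709)/18600 = 0.48260
V̂(p̂_st) = Σ W_h² (1 − n_h/N_h) p̂_h(1−p̂_h)/(n_h−1):
  stratum A: (3600/18600)²·(1 − 164/3600)·0.348·0.652/163 = 4.97702e-05
  stratum B: (800/18600)²·(1 − 78/800)·0.718·0.282/77 = 4.3902e-06
  stratum C: (2300/18600)²·(1 − 443/2300)·0.874·0.126/442 = 3.07591e-06
  stratum D: (5900/18600)²·(1 − 1167/5900)·0.150·0.850/1166 = 8.82621e-06
  stratum E: (6000/18600)²·(1 − 247/6000)·0.709·0.291/246 = 8.36804e-05
V̂(p̂_st) = 0.000149743; SE = √V̂ = 0.0122369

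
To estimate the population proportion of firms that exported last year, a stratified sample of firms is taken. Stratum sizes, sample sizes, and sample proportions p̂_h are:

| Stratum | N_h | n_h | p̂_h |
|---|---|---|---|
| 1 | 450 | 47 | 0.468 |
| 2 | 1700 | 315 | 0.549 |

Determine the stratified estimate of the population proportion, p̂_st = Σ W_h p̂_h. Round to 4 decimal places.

N = 2150; stratum weights W_h = N_h/N.
p̂_st = Σ W_h p̂_h = (450·0.468 + 1700·0.549)/2150 = 0.53205

p̂_st ≈ 0.5320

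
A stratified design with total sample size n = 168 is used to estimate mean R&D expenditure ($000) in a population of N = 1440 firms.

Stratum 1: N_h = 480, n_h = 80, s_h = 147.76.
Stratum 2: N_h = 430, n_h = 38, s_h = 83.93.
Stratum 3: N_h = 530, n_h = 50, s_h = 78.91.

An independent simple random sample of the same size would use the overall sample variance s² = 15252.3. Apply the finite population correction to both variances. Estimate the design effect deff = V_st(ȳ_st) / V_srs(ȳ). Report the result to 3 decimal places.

V̂(ȳ_st) = Σ W_h² (1 − n_h/N_h) s_h²/n_h, with W_h = N_h/N and N = 1440:
  stratum 1: (480/1440)²·(1 − 80/480)·147.76²/80 = 25.2697
  stratum 2: (430/1440)²·(1 − 38/430)·83.93²/38 = 15.0689
  stratum 3: (530/1440)²·(1 − 50/530)·78.91²/50 = 15.2787
V_st = 55.6172
V_srs = (1 − 168/1440)·15252.3/168 = 80.1956
deff = V_st / V_srs = 55.6172/80.1956 = 0.6935

deff ≈ 0.694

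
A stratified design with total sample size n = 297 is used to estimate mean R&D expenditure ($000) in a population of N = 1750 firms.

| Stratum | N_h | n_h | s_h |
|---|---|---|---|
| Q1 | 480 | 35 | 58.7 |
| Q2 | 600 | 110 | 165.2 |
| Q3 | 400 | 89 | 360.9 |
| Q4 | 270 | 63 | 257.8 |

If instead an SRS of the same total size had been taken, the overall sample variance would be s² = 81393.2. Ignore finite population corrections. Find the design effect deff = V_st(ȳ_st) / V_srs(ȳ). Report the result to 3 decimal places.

V̂(ȳ_st) = Σ W_h² s_h²/n_h, with W_h = N_h/N and N = 1750:
  stratum Q1: (480/1750)²·58.7²/35 = 7.40653
  stratum Q2: (600/1750)²·165.2²/110 = 29.1645
  stratum Q3: (400/1750)²·360.9²/89 = 76.4588
  stratum Q4: (270/1750)²·257.8²/63 = 25.1117
V_st = 138.142
V_srs = s²/n = 81393.2/297 = 274.051
deff = V_st / V_srs = 138.142/274.051 = 0.5041

deff ≈ 0.504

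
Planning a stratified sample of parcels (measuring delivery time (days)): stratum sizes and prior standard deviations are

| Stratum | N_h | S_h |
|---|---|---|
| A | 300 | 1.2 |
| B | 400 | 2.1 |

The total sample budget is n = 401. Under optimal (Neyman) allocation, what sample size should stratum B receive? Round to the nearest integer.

281

Neyman allocation: n_h = n · N_h S_h / Σ N_i S_i, with n = 401.
  stratum A: N_h·S_h = 300·1.2 = 360.00
  stratum B: N_h·S_h = 400·2.1 = 840.00
Σ N_h S_h = 1200.00
n for stratum B = 401·840.00/1200.00 = 280.700 → 281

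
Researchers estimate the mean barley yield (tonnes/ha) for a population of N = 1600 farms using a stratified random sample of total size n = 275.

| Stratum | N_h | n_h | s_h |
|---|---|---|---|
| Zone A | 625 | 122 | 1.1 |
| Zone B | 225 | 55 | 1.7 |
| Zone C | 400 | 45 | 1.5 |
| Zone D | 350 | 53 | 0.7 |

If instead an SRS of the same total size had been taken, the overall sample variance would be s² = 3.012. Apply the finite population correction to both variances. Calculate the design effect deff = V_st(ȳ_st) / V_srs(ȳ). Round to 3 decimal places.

deff ≈ 0.568

V̂(ȳ_st) = Σ W_h² (1 − n_h/N_h) s_h²/n_h, with W_h = N_h/N and N = 1600:
  stratum Zone A: (625/1600)²·(1 − 122/625)·1.1²/122 = 0.00121796
  stratum Zone B: (225/1600)²·(1 − 55/225)·1.7²/55 = 0.000785103
  stratum Zone C: (400/1600)²·(1 − 45/400)·1.5²/45 = 0.00277344
  stratum Zone D: (350/1600)²·(1 − 53/350)·0.7²/53 = 0.000375409
V_st = 0.00515191
V_srs = (1 − 275/1600)·3.012/275 = 0.00907023
deff = V_st / V_srs = 0.00515191/0.00907023 = 0.5680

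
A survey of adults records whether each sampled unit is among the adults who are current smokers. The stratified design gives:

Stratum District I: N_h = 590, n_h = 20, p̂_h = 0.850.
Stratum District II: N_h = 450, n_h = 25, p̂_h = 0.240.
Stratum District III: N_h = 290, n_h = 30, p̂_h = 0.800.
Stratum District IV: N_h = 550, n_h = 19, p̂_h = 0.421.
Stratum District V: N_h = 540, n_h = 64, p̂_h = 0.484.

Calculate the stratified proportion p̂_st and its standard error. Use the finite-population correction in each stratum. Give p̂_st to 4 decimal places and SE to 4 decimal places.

N = 2420; stratum weights W_h = N_h/N.
p̂_st = Σ W_h p̂_h = (590·0.850 + 450·0.240 + 290·0.800 + 550·0.421 + 540·0.484)/2420 = 0.55141
V̂(p̂_st) = Σ W_h² (1 − n_h/N_h) p̂_h(1−p̂_h)/(n_h−1):
  stratum District I: (590/2420)²·(1 − 20/590)·0.850·0.150/19 = 0.000385348
  stratum District II: (450/2420)²·(1 − 25/450)·0.240·0.760/24 = 0.00024819
  stratum District III: (290/2420)²·(1 − 30/290)·0.800·0.200/29 = 7.10334e-05
  stratum District IV: (550/2420)²·(1 − 19/550)·0.421·0.579/18 = 0.000675328
  stratum District V: (540/2420)²·(1 − 64/540)·0.484·0.516/63 = 0.00017399
V̂(p̂_st) = 0.00155389; SE = √V̂ = 0.0394194

p̂_st ≈ 0.5514, SE ≈ 0.0394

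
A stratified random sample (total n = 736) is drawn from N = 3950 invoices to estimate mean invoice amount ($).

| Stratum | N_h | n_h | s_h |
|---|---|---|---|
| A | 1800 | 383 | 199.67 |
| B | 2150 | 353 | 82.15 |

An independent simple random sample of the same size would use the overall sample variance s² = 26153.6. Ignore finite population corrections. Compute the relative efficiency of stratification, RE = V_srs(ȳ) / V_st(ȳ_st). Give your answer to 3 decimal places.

RE ≈ 1.303

V̂(ȳ_st) = Σ W_h² s_h²/n_h, with W_h = N_h/N and N = 3950:
  stratum A: (1800/3950)²·199.67²/383 = 21.6161
  stratum B: (2150/3950)²·82.15²/353 = 5.664
V_st = 27.2801
V_srs = s²/n = 26153.6/736 = 35.5348
Relative efficiency = V_srs / V_st = 35.5348/27.2801 = 1.3026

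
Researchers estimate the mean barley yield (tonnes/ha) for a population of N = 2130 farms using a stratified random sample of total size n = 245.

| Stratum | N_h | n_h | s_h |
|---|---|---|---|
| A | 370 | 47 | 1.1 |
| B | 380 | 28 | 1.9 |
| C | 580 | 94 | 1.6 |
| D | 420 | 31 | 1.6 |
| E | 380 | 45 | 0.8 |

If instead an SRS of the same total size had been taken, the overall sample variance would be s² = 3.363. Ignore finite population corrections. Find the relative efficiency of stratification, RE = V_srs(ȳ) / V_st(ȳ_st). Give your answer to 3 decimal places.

RE ≈ 1.299

V̂(ȳ_st) = Σ W_h² s_h²/n_h, with W_h = N_h/N and N = 2130:
  stratum A: (370/2130)²·1.1²/47 = 0.00077684
  stratum B: (380/2130)²·1.9²/28 = 0.00410353
  stratum C: (580/2130)²·1.6²/94 = 0.00201934
  stratum D: (420/2130)²·1.6²/31 = 0.00321083
  stratum E: (380/2130)²·0.8²/45 = 0.000452663
V_st = 0.0105632
V_srs = s²/n = 3.363/245 = 0.0137265
Relative efficiency = V_srs / V_st = 0.0137265/0.0105632 = 1.2995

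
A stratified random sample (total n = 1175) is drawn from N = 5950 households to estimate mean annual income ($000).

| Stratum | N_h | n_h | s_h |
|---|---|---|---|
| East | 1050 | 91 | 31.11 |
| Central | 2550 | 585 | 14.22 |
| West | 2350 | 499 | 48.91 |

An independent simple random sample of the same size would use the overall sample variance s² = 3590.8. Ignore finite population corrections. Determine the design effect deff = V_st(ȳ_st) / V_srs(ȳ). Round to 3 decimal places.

deff ≈ 0.374

V̂(ȳ_st) = Σ W_h² s_h²/n_h, with W_h = N_h/N and N = 5950:
  stratum East: (1050/5950)²·31.11²/91 = 0.33121
  stratum Central: (2550/5950)²·14.22²/585 = 0.0634877
  stratum West: (2350/5950)²·48.91²/499 = 0.747819
V_st = 1.14252
V_srs = s²/n = 3590.8/1175 = 3.056
deff = V_st / V_srs = 1.14252/3.056 = 0.3739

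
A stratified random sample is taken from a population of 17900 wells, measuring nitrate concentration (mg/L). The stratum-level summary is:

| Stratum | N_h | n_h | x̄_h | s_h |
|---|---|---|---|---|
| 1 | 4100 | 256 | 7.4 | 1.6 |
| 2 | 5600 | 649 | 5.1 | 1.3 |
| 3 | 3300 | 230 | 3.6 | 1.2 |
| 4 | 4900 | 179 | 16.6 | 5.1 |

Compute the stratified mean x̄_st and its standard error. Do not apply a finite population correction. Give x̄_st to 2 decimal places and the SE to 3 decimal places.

x̄_st = Σ W_h x̄_h = (4100·7.4 + 5600·5.1 + 3300·3.6 + 4900·16.6)/17900 = 8.49832
V̂(x̄_st) = Σ W_h² s_h²/n_h, with W_h = N_h/N and N = 17900:
  stratum 1: (4100/17900)²·1.6²/256 = 0.00052464
  stratum 2: (5600/17900)²·1.3²/649 = 0.000254866
  stratum 3: (3300/17900)²·1.2²/230 = 0.000212793
  stratum 4: (4900/17900)²·5.1²/179 = 0.0108886
V̂(x̄_st) = 0.0118809
SE(x̄_st) = √0.0118809 = 0.109

x̄_st ≈ 8.50, SE ≈ 0.109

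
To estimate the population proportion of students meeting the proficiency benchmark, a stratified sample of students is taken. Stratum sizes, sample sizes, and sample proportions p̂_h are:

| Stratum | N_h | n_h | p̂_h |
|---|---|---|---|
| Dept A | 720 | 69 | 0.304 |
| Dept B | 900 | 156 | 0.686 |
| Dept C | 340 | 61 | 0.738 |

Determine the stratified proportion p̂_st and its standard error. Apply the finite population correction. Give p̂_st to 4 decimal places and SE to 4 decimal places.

N = 1960; stratum weights W_h = N_h/N.
p̂_st = Σ W_h p̂_h = (720·0.304 + 900·0.686 + 340·0.738)/1960 = 0.55469
V̂(p̂_st) = Σ W_h² (1 − n_h/N_h) p̂_h(1−p̂_h)/(n_h−1):
  stratum Dept A: (720/1960)²·(1 − 69/720)·0.304·0.696/68 = 0.000379643
  stratum Dept B: (900/1960)²·(1 − 156/900)·0.686·0.314/155 = 0.000242229
  stratum Dept C: (340/1960)²·(1 − 61/340)·0.738·0.262/60 = 7.95751e-05
V̂(p̂_st) = 0.000701447; SE = √V̂ = 0.0264848

p̂_st ≈ 0.5547, SE ≈ 0.0265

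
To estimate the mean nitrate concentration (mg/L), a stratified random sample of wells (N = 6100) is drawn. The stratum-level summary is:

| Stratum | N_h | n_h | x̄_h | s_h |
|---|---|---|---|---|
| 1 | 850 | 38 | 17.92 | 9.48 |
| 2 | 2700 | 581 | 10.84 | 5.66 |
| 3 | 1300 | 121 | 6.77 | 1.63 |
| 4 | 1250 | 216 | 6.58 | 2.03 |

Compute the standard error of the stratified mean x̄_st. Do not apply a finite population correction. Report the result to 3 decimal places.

SE(x̄_st) ≈ 0.242

V̂(x̄_st) = Σ W_h² s_h²/n_h, with W_h = N_h/N and N = 6100:
  stratum 1: (850/6100)²·9.48²/38 = 0.045921
  stratum 2: (2700/6100)²·5.66²/581 = 0.0108025
  stratum 3: (1300/6100)²·1.63²/121 = 0.000997279
  stratum 4: (1250/6100)²·2.03²/216 = 0.000801122
V̂(x̄_st) = 0.0585219
SE(x̄_st) = √0.0585219 = 0.241913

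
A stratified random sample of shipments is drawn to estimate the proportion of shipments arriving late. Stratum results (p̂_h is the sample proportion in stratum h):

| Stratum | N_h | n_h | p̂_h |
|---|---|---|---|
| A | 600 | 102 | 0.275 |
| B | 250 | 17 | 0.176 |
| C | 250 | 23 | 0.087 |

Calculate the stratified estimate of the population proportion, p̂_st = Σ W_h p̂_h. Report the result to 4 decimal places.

N = 1100; stratum weights W_h = N_h/N.
p̂_st = Σ W_h p̂_h = (600·0.275 + 250·0.176 + 250·0.087)/1100 = 0.20977

p̂_st ≈ 0.2098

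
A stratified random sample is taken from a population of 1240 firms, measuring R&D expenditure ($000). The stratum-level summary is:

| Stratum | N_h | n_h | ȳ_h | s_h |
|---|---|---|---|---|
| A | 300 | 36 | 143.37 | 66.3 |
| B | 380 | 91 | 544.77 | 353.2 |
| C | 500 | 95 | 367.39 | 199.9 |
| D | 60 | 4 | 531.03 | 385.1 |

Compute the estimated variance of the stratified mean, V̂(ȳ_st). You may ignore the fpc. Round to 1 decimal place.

V̂(ȳ_st) ≈ 291.1

V̂(ȳ_st) = Σ W_h² s_h²/n_h, with W_h = N_h/N and N = 1240:
  stratum A: (300/1240)²·66.3²/36 = 7.147
  stratum B: (380/1240)²·353.2²/91 = 128.743
  stratum C: (500/1240)²·199.9²/95 = 68.3909
  stratum D: (60/1240)²·385.1²/4 = 86.8053
V̂(ȳ_st) = 291.086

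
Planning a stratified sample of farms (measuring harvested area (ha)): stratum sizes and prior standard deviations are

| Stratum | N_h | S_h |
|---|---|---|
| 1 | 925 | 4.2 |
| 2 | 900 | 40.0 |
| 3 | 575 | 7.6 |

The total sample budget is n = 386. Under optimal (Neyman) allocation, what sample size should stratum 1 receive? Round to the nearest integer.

Neyman allocation: n_h = n · N_h S_h / Σ N_i S_i, with n = 386.
  stratum 1: N_h·S_h = 925·4.2 = 3885.00
  stratum 2: N_h·S_h = 900·40.0 = 36000.00
  stratum 3: N_h·S_h = 575·7.6 = 4370.00
Σ N_h S_h = 44255.00
n for stratum 1 = 386·3885.00/44255.00 = 33.886 → 34

34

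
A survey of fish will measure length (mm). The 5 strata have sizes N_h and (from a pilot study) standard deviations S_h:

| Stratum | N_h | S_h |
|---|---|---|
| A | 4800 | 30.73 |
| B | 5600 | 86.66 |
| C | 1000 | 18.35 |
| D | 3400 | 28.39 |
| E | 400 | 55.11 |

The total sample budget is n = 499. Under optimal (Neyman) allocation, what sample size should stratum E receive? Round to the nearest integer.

14

Neyman allocation: n_h = n · N_h S_h / Σ N_i S_i, with n = 499.
  stratum A: N_h·S_h = 4800·30.73 = 147504.00
  stratum B: N_h·S_h = 5600·86.66 = 485296.00
  stratum C: N_h·S_h = 1000·18.35 = 18350.00
  stratum D: N_h·S_h = 3400·28.39 = 96526.00
  stratum E: N_h·S_h = 400·55.11 = 22044.00
Σ N_h S_h = 769720.00
n for stratum E = 499·22044.00/769720.00 = 14.291 → 14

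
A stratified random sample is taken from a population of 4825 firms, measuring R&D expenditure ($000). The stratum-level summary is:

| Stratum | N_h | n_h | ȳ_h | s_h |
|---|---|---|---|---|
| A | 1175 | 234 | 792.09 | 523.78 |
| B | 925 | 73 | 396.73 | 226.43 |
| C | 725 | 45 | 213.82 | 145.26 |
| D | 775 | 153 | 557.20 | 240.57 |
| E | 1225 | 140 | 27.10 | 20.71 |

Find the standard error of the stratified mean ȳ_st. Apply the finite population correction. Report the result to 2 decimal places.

V̂(ȳ_st) = Σ W_h² (1 − n_h/N_h) s_h²/n_h, with W_h = N_h/N and N = 4825:
  stratum A: (1175/4825)²·(1 − 234/1175)·523.78²/234 = 55.682
  stratum B: (925/4825)²·(1 − 73/925)·226.43²/73 = 23.7756
  stratum C: (725/4825)²·(1 − 45/725)·145.26²/45 = 9.9296
  stratum D: (775/4825)²·(1 − 153/775)·240.57²/153 = 7.83229
  stratum E: (1225/4825)²·(1 − 140/1225)·20.71²/140 = 0.174905
V̂(ȳ_st) = 97.3944
SE(ȳ_st) = √97.3944 = 9.86886

SE(ȳ_st) ≈ 9.87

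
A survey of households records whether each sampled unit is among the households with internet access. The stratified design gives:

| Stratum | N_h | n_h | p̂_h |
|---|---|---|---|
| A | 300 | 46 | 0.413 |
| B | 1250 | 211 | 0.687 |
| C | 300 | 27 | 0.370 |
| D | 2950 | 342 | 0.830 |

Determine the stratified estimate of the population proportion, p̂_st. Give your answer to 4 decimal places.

N = 4800; stratum weights W_h = N_h/N.
p̂_st = Σ W_h p̂_h = (300·0.413 + 1250·0.687 + 300·0.370 + 2950·0.830)/4800 = 0.73795

p̂_st ≈ 0.7379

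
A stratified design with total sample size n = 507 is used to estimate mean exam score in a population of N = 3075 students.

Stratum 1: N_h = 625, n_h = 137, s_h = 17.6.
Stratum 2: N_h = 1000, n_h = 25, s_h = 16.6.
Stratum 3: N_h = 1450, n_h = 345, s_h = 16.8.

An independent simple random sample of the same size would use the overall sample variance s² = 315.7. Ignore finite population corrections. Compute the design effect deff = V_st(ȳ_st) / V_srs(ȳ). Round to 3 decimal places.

V̂(ȳ_st) = Σ W_h² s_h²/n_h, with W_h = N_h/N and N = 3075:
  stratum 1: (625/3075)²·17.6²/137 = 0.093406
  stratum 2: (1000/3075)²·16.6²/25 = 1.1657
  stratum 3: (1450/3075)²·16.8²/345 = 0.181905
V_st = 1.44101
V_srs = s²/n = 315.7/507 = 0.622682
deff = V_st / V_srs = 1.44101/0.622682 = 2.3142

deff ≈ 2.314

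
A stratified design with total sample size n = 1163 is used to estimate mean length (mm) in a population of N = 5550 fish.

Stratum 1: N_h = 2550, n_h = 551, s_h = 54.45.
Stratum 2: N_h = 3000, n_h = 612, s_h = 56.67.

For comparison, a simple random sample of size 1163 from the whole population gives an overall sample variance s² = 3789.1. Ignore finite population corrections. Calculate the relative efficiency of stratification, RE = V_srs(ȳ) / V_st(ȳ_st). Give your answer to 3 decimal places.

V̂(ȳ_st) = Σ W_h² s_h²/n_h, with W_h = N_h/N and N = 5550:
  stratum 1: (2550/5550)²·54.45²/551 = 1.1359
  stratum 2: (3000/5550)²·56.67²/612 = 1.53324
V_st = 2.66914
V_srs = s²/n = 3789.1/1163 = 3.25804
Relative efficiency = V_srs / V_st = 3.25804/2.66914 = 1.2206

RE ≈ 1.221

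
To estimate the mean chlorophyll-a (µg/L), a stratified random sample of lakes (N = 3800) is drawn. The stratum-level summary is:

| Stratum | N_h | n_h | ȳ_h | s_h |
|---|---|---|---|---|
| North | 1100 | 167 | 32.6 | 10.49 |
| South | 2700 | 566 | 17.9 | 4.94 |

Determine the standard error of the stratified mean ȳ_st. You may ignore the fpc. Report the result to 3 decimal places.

SE(ȳ_st) ≈ 0.277

V̂(ȳ_st) = Σ W_h² s_h²/n_h, with W_h = N_h/N and N = 3800:
  stratum North: (1100/3800)²·10.49²/167 = 0.0552144
  stratum South: (2700/3800)²·4.94²/566 = 0.021767
V̂(ȳ_st) = 0.0769814
SE(ȳ_st) = √0.0769814 = 0.277455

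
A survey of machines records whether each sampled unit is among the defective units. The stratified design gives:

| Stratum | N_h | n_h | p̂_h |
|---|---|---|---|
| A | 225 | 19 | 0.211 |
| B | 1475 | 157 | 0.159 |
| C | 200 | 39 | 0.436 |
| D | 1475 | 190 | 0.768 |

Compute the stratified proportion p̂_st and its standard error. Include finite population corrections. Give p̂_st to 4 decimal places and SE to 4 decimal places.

p̂_st ≈ 0.4450, SE ≈ 0.0189

N = 3375; stratum weights W_h = N_h/N.
p̂_st = Σ W_h p̂_h = (225·0.211 + 1475·0.159 + 200·0.436 + 1475·0.768)/3375 = 0.44504
V̂(p̂_st) = Σ W_h² (1 − n_h/N_h) p̂_h(1−p̂_h)/(n_h−1):
  stratum A: (225/3375)²·(1 − 19/225)·0.211·0.789/18 = 3.76348e-05
  stratum B: (1475/3375)²·(1 − 157/1475)·0.159·0.841/156 = 0.000146295
  stratum C: (200/3375)²·(1 − 39/200)·0.436·0.564/38 = 1.82932e-05
  stratum D: (1475/3375)²·(1 − 190/1475)·0.768·0.232/189 = 0.000156868
V̂(p̂_st) = 0.000359091; SE = √V̂ = 0.0189497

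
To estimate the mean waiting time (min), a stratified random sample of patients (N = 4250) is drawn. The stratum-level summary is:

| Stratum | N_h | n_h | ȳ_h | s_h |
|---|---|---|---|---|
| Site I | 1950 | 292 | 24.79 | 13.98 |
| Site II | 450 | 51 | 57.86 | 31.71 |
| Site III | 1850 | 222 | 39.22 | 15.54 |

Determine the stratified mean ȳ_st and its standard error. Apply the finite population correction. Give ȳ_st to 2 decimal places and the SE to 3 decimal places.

ȳ_st ≈ 34.57, SE ≈ 0.705

ȳ_st = Σ W_h ȳ_h = (1950·24.79 + 450·57.86 + 1850·39.22)/4250 = 34.57282
V̂(ȳ_st) = Σ W_h² (1 − n_h/N_h) s_h²/n_h, with W_h = N_h/N and N = 4250:
  stratum Site I: (1950/4250)²·(1 − 292/1950)·13.98²/292 = 0.119804
  stratum Site II: (450/4250)²·(1 − 51/450)·31.71²/51 = 0.195988
  stratum Site III: (1850/4250)²·(1 − 222/1850)·15.54²/222 = 0.181383
V̂(ȳ_st) = 0.497176
SE(ȳ_st) = √0.497176 = 0.705107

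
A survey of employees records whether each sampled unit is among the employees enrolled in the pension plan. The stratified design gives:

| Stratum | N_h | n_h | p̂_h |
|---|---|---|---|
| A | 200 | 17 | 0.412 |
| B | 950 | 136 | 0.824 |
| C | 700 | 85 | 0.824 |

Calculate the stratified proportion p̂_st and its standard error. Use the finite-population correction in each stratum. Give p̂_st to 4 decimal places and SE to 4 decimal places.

N = 1850; stratum weights W_h = N_h/N.
p̂_st = Σ W_h p̂_h = (200·0.412 + 950·0.824 + 700·0.824)/1850 = 0.77946
V̂(p̂_st) = Σ W_h² (1 − n_h/N_h) p̂_h(1−p̂_h)/(n_h−1):
  stratum A: (200/1850)²·(1 − 17/200)·0.412·0.588/16 = 0.000161917
  stratum B: (950/1850)²·(1 − 136/950)·0.824·0.176/135 = 0.000242723
  stratum C: (700/1850)²·(1 − 85/700)·0.824·0.176/84 = 0.000217165
V̂(p̂_st) = 0.000621805; SE = √V̂ = 0.024936

p̂_st ≈ 0.7795, SE ≈ 0.0249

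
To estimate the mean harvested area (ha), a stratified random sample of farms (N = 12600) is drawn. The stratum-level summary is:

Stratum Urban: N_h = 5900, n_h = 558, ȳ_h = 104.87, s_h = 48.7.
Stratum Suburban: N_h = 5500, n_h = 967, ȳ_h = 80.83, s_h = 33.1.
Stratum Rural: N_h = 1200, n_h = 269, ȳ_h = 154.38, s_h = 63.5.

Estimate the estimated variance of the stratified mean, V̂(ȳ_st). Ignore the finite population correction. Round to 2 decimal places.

V̂(ȳ_st) = Σ W_h² s_h²/n_h, with W_h = N_h/N and N = 12600:
  stratum Urban: (5900/12600)²·48.7²/558 = 0.931937
  stratum Suburban: (5500/12600)²·33.1²/967 = 0.215881
  stratum Rural: (1200/12600)²·63.5²/269 = 0.135962
V̂(ȳ_st) = 1.28378

V̂(ȳ_st) ≈ 1.28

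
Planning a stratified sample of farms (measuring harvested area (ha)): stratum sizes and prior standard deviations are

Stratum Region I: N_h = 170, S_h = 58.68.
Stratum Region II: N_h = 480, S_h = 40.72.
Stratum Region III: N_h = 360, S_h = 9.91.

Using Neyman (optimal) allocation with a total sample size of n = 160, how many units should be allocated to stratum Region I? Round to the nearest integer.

48

Neyman allocation: n_h = n · N_h S_h / Σ N_i S_i, with n = 160.
  stratum Region I: N_h·S_h = 170·58.68 = 9975.60
  stratum Region II: N_h·S_h = 480·40.72 = 19545.60
  stratum Region III: N_h·S_h = 360·9.91 = 3567.60
Σ N_h S_h = 33088.80
n for stratum Region I = 160·9975.60/33088.80 = 48.237 → 48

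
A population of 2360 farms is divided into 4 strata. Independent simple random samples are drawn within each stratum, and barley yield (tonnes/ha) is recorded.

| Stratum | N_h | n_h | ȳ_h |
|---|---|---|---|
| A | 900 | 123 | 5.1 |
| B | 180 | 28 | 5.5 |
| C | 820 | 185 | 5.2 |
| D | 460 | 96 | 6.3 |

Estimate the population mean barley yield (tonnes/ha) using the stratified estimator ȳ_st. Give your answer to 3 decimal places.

N = Σ N_h = 2360. Stratum weights W_h = N_h/N.
ȳ_st = (900·5.1 + 180·5.5 + 820·5.2 + 460·6.3) / 2360 = 5.39915

ȳ_st ≈ 5.399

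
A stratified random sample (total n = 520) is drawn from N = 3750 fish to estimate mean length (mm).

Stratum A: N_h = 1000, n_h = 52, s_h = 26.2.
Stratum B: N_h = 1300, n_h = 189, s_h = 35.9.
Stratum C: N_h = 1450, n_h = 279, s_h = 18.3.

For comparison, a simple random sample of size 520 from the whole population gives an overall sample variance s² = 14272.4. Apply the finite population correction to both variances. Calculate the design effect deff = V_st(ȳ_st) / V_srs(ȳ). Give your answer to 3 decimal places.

deff ≈ 0.073

V̂(ȳ_st) = Σ W_h² (1 − n_h/N_h) s_h²/n_h, with W_h = N_h/N and N = 3750:
  stratum A: (1000/3750)²·(1 − 52/1000)·26.2²/52 = 0.889908
  stratum B: (1300/3750)²·(1 − 189/1300)·35.9²/189 = 0.700361
  stratum C: (1450/3750)²·(1 − 279/1450)·18.3²/279 = 0.144931
V_st = 1.7352
V_srs = (1 − 520/3750)·14272.4/520 = 23.6409
deff = V_st / V_srs = 1.7352/23.6409 = 0.0734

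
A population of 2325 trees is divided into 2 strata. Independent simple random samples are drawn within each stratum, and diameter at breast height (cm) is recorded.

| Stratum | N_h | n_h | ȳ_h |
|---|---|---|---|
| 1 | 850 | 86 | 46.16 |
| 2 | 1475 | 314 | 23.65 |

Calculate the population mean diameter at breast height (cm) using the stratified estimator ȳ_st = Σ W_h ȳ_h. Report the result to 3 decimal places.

ȳ_st ≈ 31.879

N = Σ N_h = 2325. Stratum weights W_h = N_h/N.
ȳ_st = (850·46.16 + 1475·23.65) / 2325 = 31.87946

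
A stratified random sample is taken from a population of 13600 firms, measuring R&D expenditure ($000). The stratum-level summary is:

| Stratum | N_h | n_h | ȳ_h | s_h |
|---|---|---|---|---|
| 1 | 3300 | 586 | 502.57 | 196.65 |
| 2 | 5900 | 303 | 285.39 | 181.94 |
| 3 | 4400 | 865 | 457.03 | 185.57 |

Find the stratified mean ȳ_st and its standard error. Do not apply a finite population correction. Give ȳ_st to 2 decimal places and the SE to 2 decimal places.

ȳ_st = Σ W_h ȳ_h = (3300·502.57 + 5900·285.39 + 4400·457.03)/13600 = 393.61868
V̂(ȳ_st) = Σ W_h² s_h²/n_h, with W_h = N_h/N and N = 13600:
  stratum 1: (3300/13600)²·196.65²/586 = 3.88544
  stratum 2: (5900/13600)²·181.94²/303 = 20.5608
  stratum 3: (4400/13600)²·185.57²/865 = 4.16703
V̂(ȳ_st) = 28.6133
SE(ȳ_st) = √28.6133 = 5.34914

ȳ_st ≈ 393.62, SE ≈ 5.35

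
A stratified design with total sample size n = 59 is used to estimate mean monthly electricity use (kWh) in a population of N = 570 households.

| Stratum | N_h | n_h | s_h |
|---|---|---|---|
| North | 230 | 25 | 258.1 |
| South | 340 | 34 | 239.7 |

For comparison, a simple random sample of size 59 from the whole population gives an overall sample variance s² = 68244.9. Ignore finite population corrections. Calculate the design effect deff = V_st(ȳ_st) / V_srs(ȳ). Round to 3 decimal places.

V̂(ȳ_st) = Σ W_h² s_h²/n_h, with W_h = N_h/N and N = 570:
  stratum North: (230/570)²·258.1²/25 = 433.852
  stratum South: (340/570)²·239.7²/34 = 601.264
V_st = 1035.12
V_srs = s²/n = 68244.9/59 = 1156.69
deff = V_st / V_srs = 1035.12/1156.69 = 0.8949

deff ≈ 0.895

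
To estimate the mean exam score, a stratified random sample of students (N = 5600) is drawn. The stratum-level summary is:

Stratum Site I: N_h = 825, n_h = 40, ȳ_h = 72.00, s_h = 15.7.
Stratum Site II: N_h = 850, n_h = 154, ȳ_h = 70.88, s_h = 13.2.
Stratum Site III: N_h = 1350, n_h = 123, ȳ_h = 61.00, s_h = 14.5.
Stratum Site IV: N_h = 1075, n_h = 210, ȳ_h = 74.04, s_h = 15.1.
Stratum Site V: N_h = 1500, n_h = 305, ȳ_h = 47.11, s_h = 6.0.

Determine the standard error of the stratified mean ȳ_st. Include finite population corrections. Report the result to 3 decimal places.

V̂(ȳ_st) = Σ W_h² (1 − n_h/N_h) s_h²/n_h, with W_h = N_h/N and N = 5600:
  stratum Site I: (825/5600)²·(1 − 40/825)·15.7²/40 = 0.127259
  stratum Site II: (850/5600)²·(1 − 154/850)·13.2²/154 = 0.0213442
  stratum Site III: (1350/5600)²·(1 − 123/1350)·14.5²/123 = 0.0902887
  stratum Site IV: (1075/5600)²·(1 − 210/1075)·15.1²/210 = 0.0321946
  stratum Site V: (1500/5600)²·(1 − 305/1500)·6.0²/305 = 0.00674661
V̂(ȳ_st) = 0.277833
SE(ȳ_st) = √0.277833 = 0.527098

SE(ȳ_st) ≈ 0.527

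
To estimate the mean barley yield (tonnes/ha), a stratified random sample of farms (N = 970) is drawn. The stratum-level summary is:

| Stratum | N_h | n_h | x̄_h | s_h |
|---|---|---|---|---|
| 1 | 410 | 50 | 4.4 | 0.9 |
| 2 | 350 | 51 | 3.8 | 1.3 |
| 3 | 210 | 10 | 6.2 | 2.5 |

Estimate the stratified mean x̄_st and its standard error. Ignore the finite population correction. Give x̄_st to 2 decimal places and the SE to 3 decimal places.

x̄_st = Σ W_h x̄_h = (410·4.4 + 350·3.8 + 210·6.2)/970 = 4.57320
V̂(x̄_st) = Σ W_h² s_h²/n_h, with W_h = N_h/N and N = 970:
  stratum 1: (410/970)²·0.9²/50 = 0.00289427
  stratum 2: (350/970)²·1.3²/51 = 0.00431429
  stratum 3: (210/970)²·2.5²/10 = 0.0292938
V̂(x̄_st) = 0.0365023
SE(x̄_st) = √0.0365023 = 0.191056

x̄_st ≈ 4.57, SE ≈ 0.191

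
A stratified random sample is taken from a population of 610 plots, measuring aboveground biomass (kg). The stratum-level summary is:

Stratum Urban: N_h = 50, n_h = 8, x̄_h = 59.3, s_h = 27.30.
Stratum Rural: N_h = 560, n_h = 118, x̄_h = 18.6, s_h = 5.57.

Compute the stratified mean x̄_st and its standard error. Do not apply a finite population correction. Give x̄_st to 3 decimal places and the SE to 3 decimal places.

x̄_st = Σ W_h x̄_h = (50·59.3 + 560·18.6)/610 = 21.93607
V̂(x̄_st) = Σ W_h² s_h²/n_h, with W_h = N_h/N and N = 610:
  stratum Urban: (50/610)²·27.30²/8 = 0.625915
  stratum Rural: (560/610)²·5.57²/118 = 0.221587
V̂(x̄_st) = 0.847503
SE(x̄_st) = √0.847503 = 0.920599

x̄_st ≈ 21.936, SE ≈ 0.921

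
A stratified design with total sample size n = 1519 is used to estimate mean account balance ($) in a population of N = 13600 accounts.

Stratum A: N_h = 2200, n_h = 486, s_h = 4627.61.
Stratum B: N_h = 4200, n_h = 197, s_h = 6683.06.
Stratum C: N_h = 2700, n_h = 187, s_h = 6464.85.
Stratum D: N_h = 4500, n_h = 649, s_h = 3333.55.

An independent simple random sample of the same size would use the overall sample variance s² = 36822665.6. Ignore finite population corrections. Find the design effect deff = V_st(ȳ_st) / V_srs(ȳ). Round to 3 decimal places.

deff ≈ 1.380

V̂(ȳ_st) = Σ W_h² s_h²/n_h, with W_h = N_h/N and N = 13600:
  stratum A: (2200/13600)²·4627.61²/486 = 1153.04
  stratum B: (4200/13600)²·6683.06²/197 = 21622.5
  stratum C: (2700/13600)²·6464.85²/187 = 8808.97
  stratum D: (4500/13600)²·3333.55²/649 = 1874.63
V_st = 33459.1
V_srs = s²/n = 36822665.6/1519 = 24241.4
deff = V_st / V_srs = 33459.1/24241.4 = 1.3802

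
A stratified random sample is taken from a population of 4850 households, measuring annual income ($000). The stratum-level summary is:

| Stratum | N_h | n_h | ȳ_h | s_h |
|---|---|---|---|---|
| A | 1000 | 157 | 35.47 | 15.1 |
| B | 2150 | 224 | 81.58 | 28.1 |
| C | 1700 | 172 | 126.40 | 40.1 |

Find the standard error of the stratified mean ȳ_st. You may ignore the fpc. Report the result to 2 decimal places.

SE(ȳ_st) ≈ 1.38

V̂(ȳ_st) = Σ W_h² s_h²/n_h, with W_h = N_h/N and N = 4850:
  stratum A: (1000/4850)²·15.1²/157 = 0.0617406
  stratum B: (2150/4850)²·28.1²/224 = 0.692721
  stratum C: (1700/4850)²·40.1²/172 = 1.14862
V̂(ȳ_st) = 1.90308
SE(ȳ_st) = √1.90308 = 1.37952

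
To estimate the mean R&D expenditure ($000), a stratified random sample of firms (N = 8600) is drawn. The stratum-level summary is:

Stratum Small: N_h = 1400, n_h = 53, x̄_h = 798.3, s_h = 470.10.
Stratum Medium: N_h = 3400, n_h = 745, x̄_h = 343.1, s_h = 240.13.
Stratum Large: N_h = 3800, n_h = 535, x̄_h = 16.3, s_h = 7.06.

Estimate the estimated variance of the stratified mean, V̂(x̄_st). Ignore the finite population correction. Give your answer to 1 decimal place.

V̂(x̄_st) ≈ 122.6

V̂(x̄_st) = Σ W_h² s_h²/n_h, with W_h = N_h/N and N = 8600:
  stratum Small: (1400/8600)²·470.10²/53 = 110.5
  stratum Medium: (3400/8600)²·240.13²/745 = 12.0976
  stratum Large: (3800/8600)²·7.06²/535 = 0.0181897
V̂(x̄_st) = 122.616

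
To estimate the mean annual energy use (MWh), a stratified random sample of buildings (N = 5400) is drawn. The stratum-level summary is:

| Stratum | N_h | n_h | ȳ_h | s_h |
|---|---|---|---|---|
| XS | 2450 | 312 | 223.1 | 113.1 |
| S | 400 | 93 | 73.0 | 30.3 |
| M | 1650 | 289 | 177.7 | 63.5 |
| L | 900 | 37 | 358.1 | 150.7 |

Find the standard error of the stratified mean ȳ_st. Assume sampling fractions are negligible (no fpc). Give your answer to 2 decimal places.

SE(ȳ_st) ≈ 5.18

V̂(ȳ_st) = Σ W_h² s_h²/n_h, with W_h = N_h/N and N = 5400:
  stratum XS: (2450/5400)²·113.1²/312 = 8.43947
  stratum S: (400/5400)²·30.3²/93 = 0.054167
  stratum M: (1650/5400)²·63.5²/289 = 1.30266
  stratum L: (900/5400)²·150.7²/37 = 17.0499
V̂(ȳ_st) = 26.8462
SE(ȳ_st) = √26.8462 = 5.18133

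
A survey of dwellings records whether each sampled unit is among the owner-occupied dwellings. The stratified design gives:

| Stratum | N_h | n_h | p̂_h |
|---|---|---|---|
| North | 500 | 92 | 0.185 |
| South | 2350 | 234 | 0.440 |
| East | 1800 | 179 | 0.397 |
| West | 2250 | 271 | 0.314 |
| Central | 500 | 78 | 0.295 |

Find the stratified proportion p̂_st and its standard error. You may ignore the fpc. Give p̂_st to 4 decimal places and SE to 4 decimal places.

p̂_st ≈ 0.3642, SE ≈ 0.0167

N = 7400; stratum weights W_h = N_h/N.
p̂_st = Σ W_h p̂_h = (500·0.185 + 2350·0.440 + 1800·0.397 + 2250·0.314 + 500·0.295)/7400 = 0.36420
V̂(p̂_st) = Σ W_h² p̂_h(1−p̂_h)/(n_h−1):
  stratum North: (500/7400)²·0.185·0.815/91 = 7.56423e-06
  stratum South: (2350/7400)²·0.440·0.560/233 = 0.000106649
  stratum East: (1800/7400)²·0.397·0.603/178 = 7.95737e-05
  stratum West: (2250/7400)²·0.314·0.686/270 = 7.3755e-05
  stratum Central: (500/7400)²·0.295·0.705/77 = 1.2331e-05
V̂(p̂_st) = 0.000279873; SE = √V̂ = 0.0167294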